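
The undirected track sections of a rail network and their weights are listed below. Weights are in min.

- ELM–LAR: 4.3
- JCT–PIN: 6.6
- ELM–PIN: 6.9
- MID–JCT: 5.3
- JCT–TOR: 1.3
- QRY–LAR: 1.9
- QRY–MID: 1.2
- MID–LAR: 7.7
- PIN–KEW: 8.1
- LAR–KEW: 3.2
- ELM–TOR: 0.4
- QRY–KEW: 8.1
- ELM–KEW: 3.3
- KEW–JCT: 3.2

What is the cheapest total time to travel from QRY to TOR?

6.6 min

Shortest distances from QRY:
QRY: 0
MID: 1.2  (via QRY)
LAR: 1.9  (via QRY)
KEW: 5.1  (via LAR)
ELM: 6.2  (via LAR)
JCT: 6.5  (via MID)
TOR: 6.6  (via ELM)
Shortest route: QRY–LAR–ELM–TOR = 6.6 min.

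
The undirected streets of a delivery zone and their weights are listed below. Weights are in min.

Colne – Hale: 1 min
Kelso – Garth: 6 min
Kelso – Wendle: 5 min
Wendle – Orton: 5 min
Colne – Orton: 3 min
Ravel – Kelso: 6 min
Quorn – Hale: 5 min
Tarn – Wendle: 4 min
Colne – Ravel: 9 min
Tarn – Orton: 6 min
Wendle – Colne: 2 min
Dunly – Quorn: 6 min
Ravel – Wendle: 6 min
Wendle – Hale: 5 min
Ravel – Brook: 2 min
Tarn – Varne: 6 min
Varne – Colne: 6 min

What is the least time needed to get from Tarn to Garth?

15 min

Enumerating some paths:
Tarn → Orton → Wendle → Kelso → Garth: 6+5+5+6 = 22
Tarn → Orton → Colne → Wendle → Kelso → Garth: 6+3+2+5+6 = 22
Tarn → Wendle → Ravel → Kelso → Garth: 4+6+6+6 = 22
Tarn → Wendle → Kelso → Garth: 4+5+6 = 15
The minimum is 15 min via Tarn → Wendle → Kelso → Garth.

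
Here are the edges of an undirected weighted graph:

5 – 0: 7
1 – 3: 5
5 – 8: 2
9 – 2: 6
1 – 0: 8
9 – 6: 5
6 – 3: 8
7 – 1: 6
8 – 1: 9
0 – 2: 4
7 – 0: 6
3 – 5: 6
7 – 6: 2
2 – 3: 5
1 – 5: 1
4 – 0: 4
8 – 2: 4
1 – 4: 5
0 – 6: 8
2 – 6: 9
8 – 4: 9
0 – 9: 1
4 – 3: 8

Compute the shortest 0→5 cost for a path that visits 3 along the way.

15

Shortest 0→3: 0–2–3 = 9
Best 3 to 5: 3–5 costing 6
Total via 3: 9 + 6 = 15.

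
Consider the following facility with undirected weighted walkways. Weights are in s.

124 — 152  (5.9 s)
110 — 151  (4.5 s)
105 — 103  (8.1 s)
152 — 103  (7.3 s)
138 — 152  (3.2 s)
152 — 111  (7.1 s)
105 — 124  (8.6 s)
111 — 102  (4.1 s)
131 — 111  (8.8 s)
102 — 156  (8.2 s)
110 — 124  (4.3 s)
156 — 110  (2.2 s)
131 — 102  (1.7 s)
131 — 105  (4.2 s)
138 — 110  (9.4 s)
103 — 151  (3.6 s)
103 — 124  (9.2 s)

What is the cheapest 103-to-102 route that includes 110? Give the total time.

18.5 s

Best 103 to 110: 103 → 151 → 110 costing 8.1
Best 110 to 102: 110 → 156 → 102 costing 10.4
Total via 110: 8.1 + 10.4 = 18.5 s.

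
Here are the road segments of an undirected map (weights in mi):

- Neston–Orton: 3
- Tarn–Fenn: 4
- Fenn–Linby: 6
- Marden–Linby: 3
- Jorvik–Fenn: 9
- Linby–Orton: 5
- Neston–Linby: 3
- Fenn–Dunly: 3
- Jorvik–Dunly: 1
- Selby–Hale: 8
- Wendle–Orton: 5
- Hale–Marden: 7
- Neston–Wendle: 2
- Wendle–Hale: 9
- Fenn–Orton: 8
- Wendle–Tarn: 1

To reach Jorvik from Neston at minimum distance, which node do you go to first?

Compare a few routes:
Neston → Orton → Fenn → Dunly → Jorvik: 3+8+3+1 = 15
Neston → Linby → Fenn → Dunly → Jorvik: 3+6+3+1 = 13
Neston → Wendle → Tarn → Fenn → Jorvik: 2+1+4+9 = 16
Neston → Wendle → Tarn → Fenn → Dunly → Jorvik: 2+1+4+3+1 = 11
Cheapest is Neston → Wendle → Tarn → Fenn → Dunly → Jorvik at 11 mi.
So from Neston the first move is to Wendle.

Wendle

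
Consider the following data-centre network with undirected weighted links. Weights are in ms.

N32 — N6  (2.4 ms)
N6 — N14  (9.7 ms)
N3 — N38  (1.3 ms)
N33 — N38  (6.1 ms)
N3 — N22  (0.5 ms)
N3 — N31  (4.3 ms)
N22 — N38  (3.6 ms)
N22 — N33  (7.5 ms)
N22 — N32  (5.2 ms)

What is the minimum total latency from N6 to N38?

Shortest distances from N6:
N6: 0
N32: 2.4  (via N6)
N22: 7.6  (via N32)
N3: 8.1  (via N22)
N38: 9.4  (via N3)
Shortest route: N6 → N32 → N22 → N3 → N38 = 9.4 ms.

9.4 ms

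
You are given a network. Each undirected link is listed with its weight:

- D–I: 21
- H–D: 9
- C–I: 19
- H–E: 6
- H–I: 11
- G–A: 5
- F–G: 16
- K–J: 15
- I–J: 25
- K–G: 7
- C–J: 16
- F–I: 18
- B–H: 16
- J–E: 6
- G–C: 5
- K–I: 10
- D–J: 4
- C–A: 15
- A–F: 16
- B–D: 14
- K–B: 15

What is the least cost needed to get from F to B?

Enumerating some paths:
F - A - G - K - B: 16+5+7+15 = 43
F - G - K - B: 16+7+15 = 38
F - I - K - B: 18+10+15 = 43
F - I - H - B: 18+11+16 = 45
Cheapest is F - G - K - B at 38.

38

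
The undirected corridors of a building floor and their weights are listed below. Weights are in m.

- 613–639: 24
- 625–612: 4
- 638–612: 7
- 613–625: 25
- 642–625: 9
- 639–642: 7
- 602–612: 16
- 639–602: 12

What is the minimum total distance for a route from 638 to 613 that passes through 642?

Shortest 638→642: 638–612–625–642 = 20
Best 642 to 613: 642–639–613 costing 31
Total via 642: 20 + 31 = 51 m.

51 m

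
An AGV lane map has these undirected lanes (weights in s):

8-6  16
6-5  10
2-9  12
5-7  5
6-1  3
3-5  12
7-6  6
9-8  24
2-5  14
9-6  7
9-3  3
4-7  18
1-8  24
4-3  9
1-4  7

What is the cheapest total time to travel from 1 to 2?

22 s

Settle nodes by increasing distance from 1:
1: 0
6: 3  (via 1)
4: 7  (via 1)
7: 9  (via 6)
9: 10  (via 6)
3: 13  (via 9)
5: 13  (via 6)
8: 19  (via 6)
2: 22  (via 9)
Shortest route: 1 → 6 → 9 → 2 = 22 s.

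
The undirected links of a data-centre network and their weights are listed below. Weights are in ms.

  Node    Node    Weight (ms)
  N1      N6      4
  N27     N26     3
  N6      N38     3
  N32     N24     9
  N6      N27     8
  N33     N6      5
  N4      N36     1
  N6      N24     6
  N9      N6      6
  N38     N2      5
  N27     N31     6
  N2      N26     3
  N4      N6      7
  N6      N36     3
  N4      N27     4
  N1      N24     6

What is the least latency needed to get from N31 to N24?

20 ms

Settle nodes by increasing distance from N31:
N31: 0
N27: 6  (via N31)
N26: 9  (via N27)
N4: 10  (via N27)
N36: 11  (via N4)
N2: 12  (via N26)
N6: 14  (via N27)
N38: 17  (via N2)
N1: 18  (via N6)
N33: 19  (via N6)
N9: 20  (via N6)
N24: 20  (via N6)
Shortest route: N31–N27–N6–N24 = 20 ms.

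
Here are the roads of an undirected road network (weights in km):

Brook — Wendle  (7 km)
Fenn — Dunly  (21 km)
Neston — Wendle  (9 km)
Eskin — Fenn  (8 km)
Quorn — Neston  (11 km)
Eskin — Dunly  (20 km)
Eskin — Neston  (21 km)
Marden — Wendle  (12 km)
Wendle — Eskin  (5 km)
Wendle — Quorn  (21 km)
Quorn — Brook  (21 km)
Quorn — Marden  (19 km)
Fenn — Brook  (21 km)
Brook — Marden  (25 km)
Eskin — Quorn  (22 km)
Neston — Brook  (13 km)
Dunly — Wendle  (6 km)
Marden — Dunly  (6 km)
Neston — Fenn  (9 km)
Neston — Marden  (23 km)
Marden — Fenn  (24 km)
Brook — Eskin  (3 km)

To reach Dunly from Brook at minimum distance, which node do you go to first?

Wendle

Candidate routes:
Brook - Wendle - Marden - Dunly: 7+12+6 = 25
Brook - Eskin - Wendle - Dunly: 3+5+6 = 14
Brook - Eskin - Dunly: 3+20 = 23
Brook - Wendle - Dunly: 7+6 = 13
Cheapest is Brook - Wendle - Dunly at 13 km.
So from Brook the first move is to Wendle.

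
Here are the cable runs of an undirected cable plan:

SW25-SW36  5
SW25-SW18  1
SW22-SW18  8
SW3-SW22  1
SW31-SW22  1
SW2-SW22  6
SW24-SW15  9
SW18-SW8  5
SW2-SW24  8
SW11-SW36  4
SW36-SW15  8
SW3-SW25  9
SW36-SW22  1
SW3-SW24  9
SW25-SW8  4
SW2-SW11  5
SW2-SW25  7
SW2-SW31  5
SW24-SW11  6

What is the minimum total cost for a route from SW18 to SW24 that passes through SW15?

23

Best SW18 to SW15: SW18–SW25–SW36–SW15 costing 14
Shortest SW15→SW24: SW15–SW24 = 9
Total via SW15: 14 + 9 = 23.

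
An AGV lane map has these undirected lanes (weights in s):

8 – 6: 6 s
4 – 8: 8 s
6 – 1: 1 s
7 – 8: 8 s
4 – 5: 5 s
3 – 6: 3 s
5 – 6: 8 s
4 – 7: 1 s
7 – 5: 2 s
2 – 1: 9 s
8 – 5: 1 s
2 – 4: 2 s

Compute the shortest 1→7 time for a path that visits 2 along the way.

12 s

Best 1 to 2: 1 → 2 costing 9
Best 2 to 7: 2 → 4 → 7 costing 3
Total via 2: 9 + 3 = 12 s.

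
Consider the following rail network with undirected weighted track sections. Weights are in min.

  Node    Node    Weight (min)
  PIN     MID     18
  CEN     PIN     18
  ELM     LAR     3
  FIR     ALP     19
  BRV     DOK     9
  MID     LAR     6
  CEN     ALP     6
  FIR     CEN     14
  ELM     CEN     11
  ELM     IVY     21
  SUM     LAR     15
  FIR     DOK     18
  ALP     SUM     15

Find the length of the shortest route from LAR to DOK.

Running Dijkstra from LAR:
LAR: 0
ELM: 3  (via LAR)
MID: 6  (via LAR)
CEN: 14  (via ELM)
SUM: 15  (via LAR)
ALP: 20  (via CEN)
IVY: 24  (via ELM)
PIN: 24  (via MID)
FIR: 28  (via CEN)
DOK: 46  (via FIR)
Shortest route: LAR–ELM–CEN–FIR–DOK = 46 min.

46 min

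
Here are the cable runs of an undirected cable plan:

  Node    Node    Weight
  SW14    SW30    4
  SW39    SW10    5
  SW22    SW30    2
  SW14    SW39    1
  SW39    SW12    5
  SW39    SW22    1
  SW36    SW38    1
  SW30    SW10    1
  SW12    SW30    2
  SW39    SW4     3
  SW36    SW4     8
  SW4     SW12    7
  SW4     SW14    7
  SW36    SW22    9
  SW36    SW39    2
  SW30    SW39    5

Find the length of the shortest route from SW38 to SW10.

Enumerating some paths:
SW38 → SW36 → SW39 → SW10: 1+2+5 = 8
SW38 → SW36 → SW39 → SW14 → SW30 → SW10: 1+2+1+4+1 = 9
SW38 → SW36 → SW39 → SW22 → SW30 → SW10: 1+2+1+2+1 = 7
SW38 → SW36 → SW39 → SW30 → SW10: 1+2+5+1 = 9
The minimum is 7 via SW38 → SW36 → SW39 → SW22 → SW30 → SW10.

7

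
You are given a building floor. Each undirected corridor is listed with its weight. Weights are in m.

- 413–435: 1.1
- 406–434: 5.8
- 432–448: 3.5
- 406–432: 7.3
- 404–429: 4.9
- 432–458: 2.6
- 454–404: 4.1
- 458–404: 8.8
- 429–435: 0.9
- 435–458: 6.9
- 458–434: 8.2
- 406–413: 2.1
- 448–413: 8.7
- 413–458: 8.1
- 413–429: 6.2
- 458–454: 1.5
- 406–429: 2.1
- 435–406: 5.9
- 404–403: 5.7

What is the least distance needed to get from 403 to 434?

Shortest distances from 403:
403: 0
404: 5.7  (via 403)
454: 9.8  (via 404)
429: 10.6  (via 404)
458: 11.3  (via 454)
435: 11.5  (via 429)
413: 12.6  (via 435)
406: 12.7  (via 429)
432: 13.9  (via 458)
448: 17.4  (via 432)
434: 18.5  (via 406)
Shortest route: 403 → 404 → 429 → 406 → 434 = 18.5 m.

18.5 m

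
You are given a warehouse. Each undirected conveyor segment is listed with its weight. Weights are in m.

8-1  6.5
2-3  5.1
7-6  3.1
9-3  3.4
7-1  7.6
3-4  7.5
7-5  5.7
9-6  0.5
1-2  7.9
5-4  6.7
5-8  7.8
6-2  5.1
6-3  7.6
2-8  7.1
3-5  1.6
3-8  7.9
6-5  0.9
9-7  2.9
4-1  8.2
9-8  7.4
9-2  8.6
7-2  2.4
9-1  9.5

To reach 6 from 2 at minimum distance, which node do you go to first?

6

Compare a few routes:
2–6: 5.1 = 5.1
2–7–6: 2.4+3.1 = 5.5
The minimum is 5.1 m via 2–6.
So from 2 the first move is to 6.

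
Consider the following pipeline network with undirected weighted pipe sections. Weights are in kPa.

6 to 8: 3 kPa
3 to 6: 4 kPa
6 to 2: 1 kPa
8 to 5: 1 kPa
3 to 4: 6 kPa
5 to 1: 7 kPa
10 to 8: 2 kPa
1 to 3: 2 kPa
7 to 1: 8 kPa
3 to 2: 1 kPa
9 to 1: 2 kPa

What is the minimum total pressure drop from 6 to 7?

Settle nodes by increasing distance from 6:
6: 0
2: 1  (via 6)
3: 2  (via 2)
8: 3  (via 6)
1: 4  (via 3)
5: 4  (via 8)
10: 5  (via 8)
9: 6  (via 1)
4: 8  (via 3)
7: 12  (via 1)
Shortest route: 6 → 2 → 3 → 1 → 7 = 12 kPa.

12 kPa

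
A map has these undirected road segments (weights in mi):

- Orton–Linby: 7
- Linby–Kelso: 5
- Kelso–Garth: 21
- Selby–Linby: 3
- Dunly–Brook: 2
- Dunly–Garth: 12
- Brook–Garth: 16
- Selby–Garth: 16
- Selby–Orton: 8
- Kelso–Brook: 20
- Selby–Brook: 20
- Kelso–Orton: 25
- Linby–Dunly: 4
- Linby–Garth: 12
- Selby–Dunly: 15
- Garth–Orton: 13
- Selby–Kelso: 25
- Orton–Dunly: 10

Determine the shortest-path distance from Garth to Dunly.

12 mi

Compare a few routes:
Garth - Dunly: 12 = 12
Garth - Linby - Dunly: 12+4 = 16
The minimum is 12 mi via Garth - Dunly.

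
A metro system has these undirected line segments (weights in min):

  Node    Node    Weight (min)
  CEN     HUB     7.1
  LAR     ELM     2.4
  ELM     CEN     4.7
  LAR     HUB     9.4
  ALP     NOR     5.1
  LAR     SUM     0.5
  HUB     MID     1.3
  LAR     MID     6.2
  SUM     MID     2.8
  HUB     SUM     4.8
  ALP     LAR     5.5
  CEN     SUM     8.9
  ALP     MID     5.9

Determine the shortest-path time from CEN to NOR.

17.7 min

Compare a few routes:
CEN - HUB - MID - ALP - NOR: 7.1+1.3+5.9+5.1 = 19.4
CEN - ELM - LAR - SUM - MID - ALP - NOR: 4.7+2.4+0.5+2.8+5.9+5.1 = 21.4
CEN - SUM - LAR - ALP - NOR: 8.9+0.5+5.5+5.1 = 20
CEN - ELM - LAR - ALP - NOR: 4.7+2.4+5.5+5.1 = 17.7
The minimum is 17.7 min via CEN - ELM - LAR - ALP - NOR.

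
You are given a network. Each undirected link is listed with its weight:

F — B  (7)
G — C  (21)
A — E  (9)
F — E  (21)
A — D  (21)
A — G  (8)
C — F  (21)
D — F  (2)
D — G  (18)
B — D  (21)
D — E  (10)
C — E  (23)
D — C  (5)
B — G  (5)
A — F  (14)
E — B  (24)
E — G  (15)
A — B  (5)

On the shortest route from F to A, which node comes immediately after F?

Candidate routes:
F - A: 14 = 14
F - B - A: 7+5 = 12
Cheapest is F - B - A at 12.
So from F the first move is to B.

B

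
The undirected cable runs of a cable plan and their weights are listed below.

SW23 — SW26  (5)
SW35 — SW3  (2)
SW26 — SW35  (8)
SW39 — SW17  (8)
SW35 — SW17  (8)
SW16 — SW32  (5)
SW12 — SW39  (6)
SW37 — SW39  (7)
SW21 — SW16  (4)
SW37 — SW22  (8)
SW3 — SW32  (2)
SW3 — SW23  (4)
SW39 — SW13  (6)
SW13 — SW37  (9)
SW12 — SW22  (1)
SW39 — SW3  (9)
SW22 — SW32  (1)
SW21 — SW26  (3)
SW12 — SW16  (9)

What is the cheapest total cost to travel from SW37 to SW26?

20

Shortest distances from SW37:
SW37: 0
SW39: 7  (via SW37)
SW22: 8  (via SW37)
SW13: 9  (via SW37)
SW12: 9  (via SW22)
SW32: 9  (via SW22)
SW3: 11  (via SW32)
SW35: 13  (via SW3)
SW16: 14  (via SW32)
SW23: 15  (via SW3)
SW17: 15  (via SW39)
SW21: 18  (via SW16)
SW26: 20  (via SW23)
Shortest route: SW37–SW22–SW32–SW3–SW23–SW26 = 20.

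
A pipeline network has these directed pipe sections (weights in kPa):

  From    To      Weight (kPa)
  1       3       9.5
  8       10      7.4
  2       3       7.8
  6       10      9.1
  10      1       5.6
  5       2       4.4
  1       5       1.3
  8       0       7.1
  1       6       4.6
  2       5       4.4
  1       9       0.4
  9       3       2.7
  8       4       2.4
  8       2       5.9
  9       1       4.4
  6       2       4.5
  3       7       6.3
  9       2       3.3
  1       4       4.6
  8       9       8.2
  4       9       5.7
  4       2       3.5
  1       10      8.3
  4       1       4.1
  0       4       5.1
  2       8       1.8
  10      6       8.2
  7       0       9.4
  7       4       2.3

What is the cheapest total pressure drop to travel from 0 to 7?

18.6 kPa

Compare a few routes:
0 - 4 - 1 - 9 - 3 - 7: 5.1+4.1+0.4+2.7+6.3 = 18.6
0 - 4 - 9 - 3 - 7: 5.1+5.7+2.7+6.3 = 19.8
The minimum is 18.6 kPa via 0 - 4 - 1 - 9 - 3 - 7.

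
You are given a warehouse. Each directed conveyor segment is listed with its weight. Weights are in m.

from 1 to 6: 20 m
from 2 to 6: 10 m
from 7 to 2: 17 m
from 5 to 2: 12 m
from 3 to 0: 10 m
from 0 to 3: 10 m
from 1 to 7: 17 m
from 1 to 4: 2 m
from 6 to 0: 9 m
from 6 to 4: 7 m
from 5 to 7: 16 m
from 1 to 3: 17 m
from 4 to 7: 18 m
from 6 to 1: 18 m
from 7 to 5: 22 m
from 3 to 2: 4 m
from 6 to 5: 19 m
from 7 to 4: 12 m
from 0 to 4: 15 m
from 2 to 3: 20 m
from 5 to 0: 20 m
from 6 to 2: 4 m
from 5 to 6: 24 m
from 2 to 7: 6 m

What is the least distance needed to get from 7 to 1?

45 m

Settle nodes by increasing distance from 7:
7: 0
4: 12  (via 7)
2: 17  (via 7)
5: 22  (via 7)
6: 27  (via 2)
0: 36  (via 6)
3: 37  (via 2)
1: 45  (via 6)
Shortest route: 7 → 2 → 6 → 1 = 45 m.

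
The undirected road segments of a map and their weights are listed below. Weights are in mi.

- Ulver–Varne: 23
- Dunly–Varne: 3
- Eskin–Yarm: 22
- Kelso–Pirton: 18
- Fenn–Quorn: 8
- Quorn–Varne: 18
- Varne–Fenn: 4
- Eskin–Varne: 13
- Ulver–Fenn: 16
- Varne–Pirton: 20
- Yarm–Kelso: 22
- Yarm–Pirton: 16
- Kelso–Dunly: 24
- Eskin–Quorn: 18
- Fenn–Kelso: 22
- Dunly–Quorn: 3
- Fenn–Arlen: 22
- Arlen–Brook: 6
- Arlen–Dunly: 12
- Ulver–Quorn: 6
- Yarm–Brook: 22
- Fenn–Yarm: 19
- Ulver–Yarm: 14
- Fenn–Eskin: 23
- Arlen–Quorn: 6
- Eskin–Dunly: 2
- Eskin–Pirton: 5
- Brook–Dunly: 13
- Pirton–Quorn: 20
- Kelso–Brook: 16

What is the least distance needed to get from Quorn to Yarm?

20 mi

Candidate routes:
Quorn–Ulver–Yarm: 6+14 = 20
Quorn–Dunly–Eskin–Pirton–Yarm: 3+2+5+16 = 26
Quorn–Fenn–Yarm: 8+19 = 27
Cheapest is Quorn–Ulver–Yarm at 20 mi.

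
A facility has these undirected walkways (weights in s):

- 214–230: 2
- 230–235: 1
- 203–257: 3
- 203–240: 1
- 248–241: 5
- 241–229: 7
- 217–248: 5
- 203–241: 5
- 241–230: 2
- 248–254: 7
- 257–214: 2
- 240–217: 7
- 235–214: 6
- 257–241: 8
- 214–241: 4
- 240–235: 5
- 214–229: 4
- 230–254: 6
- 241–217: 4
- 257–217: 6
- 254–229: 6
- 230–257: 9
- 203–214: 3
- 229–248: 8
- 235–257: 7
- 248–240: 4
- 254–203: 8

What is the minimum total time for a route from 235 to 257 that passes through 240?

9 s

Shortest 235→240: 235 → 240 = 5
Shortest 240→257: 240 → 203 → 257 = 4
Total via 240: 5 + 4 = 9 s.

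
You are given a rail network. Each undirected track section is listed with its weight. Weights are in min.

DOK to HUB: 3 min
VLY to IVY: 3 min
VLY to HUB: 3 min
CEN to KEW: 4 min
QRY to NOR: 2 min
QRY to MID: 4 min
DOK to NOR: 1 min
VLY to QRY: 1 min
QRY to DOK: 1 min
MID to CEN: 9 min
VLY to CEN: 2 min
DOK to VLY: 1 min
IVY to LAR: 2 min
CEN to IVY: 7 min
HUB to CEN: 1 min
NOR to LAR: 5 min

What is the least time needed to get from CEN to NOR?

Running Dijkstra from CEN:
CEN: 0
HUB: 1  (via CEN)
VLY: 2  (via CEN)
DOK: 3  (via VLY)
QRY: 3  (via VLY)
NOR: 4  (via DOK)
Shortest route: CEN–VLY–DOK–NOR = 4 min.

4 min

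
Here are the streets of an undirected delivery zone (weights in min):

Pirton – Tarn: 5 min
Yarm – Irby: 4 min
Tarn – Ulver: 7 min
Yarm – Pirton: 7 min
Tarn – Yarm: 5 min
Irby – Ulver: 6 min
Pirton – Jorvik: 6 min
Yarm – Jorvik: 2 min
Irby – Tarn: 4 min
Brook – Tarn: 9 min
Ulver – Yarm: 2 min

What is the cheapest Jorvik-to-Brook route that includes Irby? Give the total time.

19 min

Best Jorvik to Irby: Jorvik → Yarm → Irby costing 6
Shortest Irby→Brook: Irby → Tarn → Brook = 13
Total via Irby: 6 + 13 = 19 min.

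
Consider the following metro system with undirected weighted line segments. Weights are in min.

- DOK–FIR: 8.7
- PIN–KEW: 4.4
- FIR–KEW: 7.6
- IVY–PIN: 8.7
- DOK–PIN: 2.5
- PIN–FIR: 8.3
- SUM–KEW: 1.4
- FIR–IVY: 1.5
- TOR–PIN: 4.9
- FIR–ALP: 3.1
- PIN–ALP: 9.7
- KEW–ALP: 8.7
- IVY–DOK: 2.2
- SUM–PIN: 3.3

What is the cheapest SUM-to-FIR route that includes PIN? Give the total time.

Shortest SUM→PIN: SUM–PIN = 3.3
Best PIN to FIR: PIN–DOK–IVY–FIR costing 6.2
Total via PIN: 3.3 + 6.2 = 9.5 min.

9.5 min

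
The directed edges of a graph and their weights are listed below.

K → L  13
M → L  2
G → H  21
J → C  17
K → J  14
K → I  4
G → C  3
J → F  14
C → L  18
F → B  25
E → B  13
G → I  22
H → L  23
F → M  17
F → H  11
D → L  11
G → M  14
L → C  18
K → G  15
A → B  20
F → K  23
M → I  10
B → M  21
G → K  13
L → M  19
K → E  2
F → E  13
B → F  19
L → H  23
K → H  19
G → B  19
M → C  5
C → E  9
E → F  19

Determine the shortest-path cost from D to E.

38

Enumerating some paths:
D–L–C–E: 11+18+9 = 38
D–L–M–C–E: 11+19+5+9 = 44
Cheapest is D–L–C–E at 38.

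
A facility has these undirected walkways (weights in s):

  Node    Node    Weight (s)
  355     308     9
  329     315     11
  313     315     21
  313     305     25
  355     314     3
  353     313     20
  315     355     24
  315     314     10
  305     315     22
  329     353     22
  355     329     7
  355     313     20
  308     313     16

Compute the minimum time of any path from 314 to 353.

Running Dijkstra from 314:
314: 0
355: 3  (via 314)
329: 10  (via 355)
315: 10  (via 314)
308: 12  (via 355)
313: 23  (via 355)
305: 32  (via 315)
353: 32  (via 329)
Shortest route: 314 → 355 → 329 → 353 = 32 s.

32 s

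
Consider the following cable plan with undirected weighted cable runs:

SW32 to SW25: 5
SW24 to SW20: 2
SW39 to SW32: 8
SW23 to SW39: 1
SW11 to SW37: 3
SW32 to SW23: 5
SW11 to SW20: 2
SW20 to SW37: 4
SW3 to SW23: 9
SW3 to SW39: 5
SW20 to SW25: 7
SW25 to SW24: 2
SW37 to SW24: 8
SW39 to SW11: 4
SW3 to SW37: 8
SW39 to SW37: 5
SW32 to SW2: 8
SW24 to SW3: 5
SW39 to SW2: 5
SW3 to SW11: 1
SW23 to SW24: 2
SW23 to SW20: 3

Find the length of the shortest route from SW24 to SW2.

Running Dijkstra from SW24:
SW24: 0
SW25: 2  (via SW24)
SW20: 2  (via SW24)
SW23: 2  (via SW24)
SW39: 3  (via SW23)
SW11: 4  (via SW20)
SW3: 5  (via SW24)
SW37: 6  (via SW20)
SW32: 7  (via SW25)
SW2: 8  (via SW39)
Shortest route: SW24 → SW23 → SW39 → SW2 = 8.

8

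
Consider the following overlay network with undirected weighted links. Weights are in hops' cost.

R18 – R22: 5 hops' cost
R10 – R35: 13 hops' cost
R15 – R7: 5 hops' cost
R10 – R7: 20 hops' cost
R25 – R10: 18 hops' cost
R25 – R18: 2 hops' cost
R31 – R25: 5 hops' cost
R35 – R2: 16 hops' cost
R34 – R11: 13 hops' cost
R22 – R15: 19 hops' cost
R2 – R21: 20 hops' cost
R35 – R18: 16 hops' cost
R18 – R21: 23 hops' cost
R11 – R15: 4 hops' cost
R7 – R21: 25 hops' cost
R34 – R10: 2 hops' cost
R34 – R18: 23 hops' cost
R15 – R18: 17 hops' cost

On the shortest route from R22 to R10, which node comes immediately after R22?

R18

Compare a few routes:
R22–R18–R35–R10: 5+16+13 = 34
R22–R18–R34–R10: 5+23+2 = 30
R22–R18–R25–R10: 5+2+18 = 25
The minimum is 25 hops' cost via R22–R18–R25–R10.
So from R22 the first move is to R18.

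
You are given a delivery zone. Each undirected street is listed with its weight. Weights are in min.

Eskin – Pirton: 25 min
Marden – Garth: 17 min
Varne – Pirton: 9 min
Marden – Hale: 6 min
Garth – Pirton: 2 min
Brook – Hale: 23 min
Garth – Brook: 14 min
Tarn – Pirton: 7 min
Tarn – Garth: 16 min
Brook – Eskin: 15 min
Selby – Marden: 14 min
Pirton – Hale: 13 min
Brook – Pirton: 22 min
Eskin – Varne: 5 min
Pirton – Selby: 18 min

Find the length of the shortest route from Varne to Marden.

Candidate routes:
Varne → Pirton → Selby → Marden: 9+18+14 = 41
Varne → Pirton → Garth → Marden: 9+2+17 = 28
Cheapest is Varne → Pirton → Garth → Marden at 28 min.

28 min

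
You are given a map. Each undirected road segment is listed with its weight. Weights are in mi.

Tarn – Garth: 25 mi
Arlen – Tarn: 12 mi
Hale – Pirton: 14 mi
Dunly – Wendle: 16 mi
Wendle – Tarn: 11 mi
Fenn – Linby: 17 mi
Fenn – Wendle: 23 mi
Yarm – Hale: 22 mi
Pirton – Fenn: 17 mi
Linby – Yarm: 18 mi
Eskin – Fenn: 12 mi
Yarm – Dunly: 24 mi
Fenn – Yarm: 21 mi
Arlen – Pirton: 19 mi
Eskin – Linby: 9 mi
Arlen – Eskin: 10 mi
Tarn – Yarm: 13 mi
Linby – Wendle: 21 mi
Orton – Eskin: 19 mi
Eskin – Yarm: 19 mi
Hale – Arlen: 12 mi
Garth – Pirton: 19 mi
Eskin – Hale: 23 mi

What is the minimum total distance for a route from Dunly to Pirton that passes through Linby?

71 mi

Best Dunly to Linby: Dunly–Wendle–Linby costing 37
Shortest Linby→Pirton: Linby–Fenn–Pirton = 34
Total via Linby: 37 + 34 = 71 mi.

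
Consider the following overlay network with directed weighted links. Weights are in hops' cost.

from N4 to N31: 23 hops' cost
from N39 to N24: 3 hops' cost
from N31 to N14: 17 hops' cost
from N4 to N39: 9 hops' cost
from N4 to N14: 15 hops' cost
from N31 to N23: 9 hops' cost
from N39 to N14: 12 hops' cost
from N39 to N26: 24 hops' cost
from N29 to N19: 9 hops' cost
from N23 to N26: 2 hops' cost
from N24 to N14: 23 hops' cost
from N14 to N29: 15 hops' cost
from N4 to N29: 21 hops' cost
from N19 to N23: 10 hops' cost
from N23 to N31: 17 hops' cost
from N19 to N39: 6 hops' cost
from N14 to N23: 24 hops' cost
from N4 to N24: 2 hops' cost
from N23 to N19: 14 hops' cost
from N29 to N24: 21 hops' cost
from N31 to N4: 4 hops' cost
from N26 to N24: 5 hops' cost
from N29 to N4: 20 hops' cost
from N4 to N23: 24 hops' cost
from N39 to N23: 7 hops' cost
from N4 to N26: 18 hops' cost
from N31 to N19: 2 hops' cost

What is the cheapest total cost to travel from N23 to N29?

42 hops' cost

Settle nodes by increasing distance from N23:
N23: 0
N26: 2  (via N23)
N24: 7  (via N26)
N19: 14  (via N23)
N31: 17  (via N23)
N39: 20  (via N19)
N4: 21  (via N31)
N14: 30  (via N24)
N29: 42  (via N4)
Shortest route: N23 → N31 → N4 → N29 = 42 hops' cost.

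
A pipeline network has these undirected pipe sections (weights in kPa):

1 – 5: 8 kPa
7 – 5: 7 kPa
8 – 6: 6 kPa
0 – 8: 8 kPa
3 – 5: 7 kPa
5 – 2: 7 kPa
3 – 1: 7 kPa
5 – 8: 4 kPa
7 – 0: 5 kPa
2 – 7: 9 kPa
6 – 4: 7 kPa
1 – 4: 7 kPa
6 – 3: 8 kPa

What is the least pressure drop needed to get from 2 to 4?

Enumerating some paths:
2 - 5 - 3 - 6 - 4: 7+7+8+7 = 29
2 - 5 - 1 - 4: 7+8+7 = 22
2 - 5 - 8 - 6 - 4: 7+4+6+7 = 24
2 - 5 - 3 - 1 - 4: 7+7+7+7 = 28
The minimum is 22 kPa via 2 - 5 - 1 - 4.

22 kPa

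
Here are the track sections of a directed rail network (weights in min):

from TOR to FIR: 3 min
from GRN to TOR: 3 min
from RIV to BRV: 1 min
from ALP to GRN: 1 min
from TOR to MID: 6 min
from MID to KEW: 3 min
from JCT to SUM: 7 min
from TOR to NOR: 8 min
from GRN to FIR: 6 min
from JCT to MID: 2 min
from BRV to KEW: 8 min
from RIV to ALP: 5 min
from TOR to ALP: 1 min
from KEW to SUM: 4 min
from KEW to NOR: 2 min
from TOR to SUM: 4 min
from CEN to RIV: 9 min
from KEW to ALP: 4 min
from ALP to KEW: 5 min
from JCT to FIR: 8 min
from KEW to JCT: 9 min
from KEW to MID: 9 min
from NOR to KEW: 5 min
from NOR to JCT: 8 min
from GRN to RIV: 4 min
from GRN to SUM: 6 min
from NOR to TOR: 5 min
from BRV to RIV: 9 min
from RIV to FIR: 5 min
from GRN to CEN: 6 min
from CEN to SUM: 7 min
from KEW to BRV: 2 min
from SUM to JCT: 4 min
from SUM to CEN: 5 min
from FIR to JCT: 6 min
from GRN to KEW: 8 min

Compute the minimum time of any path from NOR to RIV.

11 min

Running Dijkstra from NOR:
NOR: 0
KEW: 5  (via NOR)
TOR: 5  (via NOR)
ALP: 6  (via TOR)
GRN: 7  (via ALP)
BRV: 7  (via KEW)
FIR: 8  (via TOR)
JCT: 8  (via NOR)
SUM: 9  (via KEW)
MID: 10  (via JCT)
RIV: 11  (via GRN)
Shortest route: NOR–TOR–ALP–GRN–RIV = 11 min.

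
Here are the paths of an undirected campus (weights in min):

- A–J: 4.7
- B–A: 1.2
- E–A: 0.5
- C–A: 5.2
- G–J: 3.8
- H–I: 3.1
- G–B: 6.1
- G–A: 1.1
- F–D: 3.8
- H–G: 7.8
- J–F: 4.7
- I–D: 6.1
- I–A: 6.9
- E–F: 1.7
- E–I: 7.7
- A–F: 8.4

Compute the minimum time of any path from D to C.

Enumerating some paths:
D–F–A–C: 3.8+8.4+5.2 = 17.4
D–F–E–A–C: 3.8+1.7+0.5+5.2 = 11.2
The minimum is 11.2 min via D–F–E–A–C.

11.2 min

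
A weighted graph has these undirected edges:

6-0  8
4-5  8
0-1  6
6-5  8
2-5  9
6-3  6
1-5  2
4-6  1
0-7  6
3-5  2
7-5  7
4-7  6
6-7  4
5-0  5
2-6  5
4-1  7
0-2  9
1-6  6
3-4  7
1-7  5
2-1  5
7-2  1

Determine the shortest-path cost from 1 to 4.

Running Dijkstra from 1:
1: 0
5: 2  (via 1)
3: 4  (via 5)
2: 5  (via 1)
7: 5  (via 1)
0: 6  (via 1)
6: 6  (via 1)
4: 7  (via 1)
Shortest route: 1–4 = 7.

7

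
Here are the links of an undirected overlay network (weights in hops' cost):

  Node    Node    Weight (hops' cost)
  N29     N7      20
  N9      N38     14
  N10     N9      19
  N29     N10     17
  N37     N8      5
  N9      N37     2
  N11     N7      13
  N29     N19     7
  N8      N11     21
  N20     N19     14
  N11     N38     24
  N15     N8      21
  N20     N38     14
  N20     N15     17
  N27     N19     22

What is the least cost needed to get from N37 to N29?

Compare a few routes:
N37–N9–N38–N20–N19–N29: 2+14+14+14+7 = 51
N37–N8–N11–N7–N29: 5+21+13+20 = 59
N37–N9–N10–N29: 2+19+17 = 38
Cheapest is N37–N9–N10–N29 at 38 hops' cost.

38 hops' cost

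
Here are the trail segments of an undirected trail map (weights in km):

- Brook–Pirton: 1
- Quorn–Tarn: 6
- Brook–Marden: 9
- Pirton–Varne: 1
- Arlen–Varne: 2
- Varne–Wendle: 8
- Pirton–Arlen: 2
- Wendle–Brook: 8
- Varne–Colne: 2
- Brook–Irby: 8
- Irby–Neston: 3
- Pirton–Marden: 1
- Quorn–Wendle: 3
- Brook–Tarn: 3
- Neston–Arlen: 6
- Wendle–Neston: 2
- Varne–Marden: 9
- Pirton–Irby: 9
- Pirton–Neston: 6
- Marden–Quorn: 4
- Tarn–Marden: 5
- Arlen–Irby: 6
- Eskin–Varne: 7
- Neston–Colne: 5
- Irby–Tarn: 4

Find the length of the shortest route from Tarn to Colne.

7 km

Running Dijkstra from Tarn:
Tarn: 0
Brook: 3  (via Tarn)
Pirton: 4  (via Brook)
Irby: 4  (via Tarn)
Marden: 5  (via Tarn)
Varne: 5  (via Pirton)
Quorn: 6  (via Tarn)
Arlen: 6  (via Pirton)
Colne: 7  (via Varne)
Shortest route: Tarn → Brook → Pirton → Varne → Colne = 7 km.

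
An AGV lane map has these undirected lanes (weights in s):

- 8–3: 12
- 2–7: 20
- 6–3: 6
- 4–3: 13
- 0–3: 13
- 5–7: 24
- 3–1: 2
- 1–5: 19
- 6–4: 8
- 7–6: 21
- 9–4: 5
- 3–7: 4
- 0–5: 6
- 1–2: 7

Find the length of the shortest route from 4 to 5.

Settle nodes by increasing distance from 4:
4: 0
9: 5  (via 4)
6: 8  (via 4)
3: 13  (via 4)
1: 15  (via 3)
7: 17  (via 3)
2: 22  (via 1)
8: 25  (via 3)
0: 26  (via 3)
5: 32  (via 0)
Shortest route: 4–3–0–5 = 32 s.

32 s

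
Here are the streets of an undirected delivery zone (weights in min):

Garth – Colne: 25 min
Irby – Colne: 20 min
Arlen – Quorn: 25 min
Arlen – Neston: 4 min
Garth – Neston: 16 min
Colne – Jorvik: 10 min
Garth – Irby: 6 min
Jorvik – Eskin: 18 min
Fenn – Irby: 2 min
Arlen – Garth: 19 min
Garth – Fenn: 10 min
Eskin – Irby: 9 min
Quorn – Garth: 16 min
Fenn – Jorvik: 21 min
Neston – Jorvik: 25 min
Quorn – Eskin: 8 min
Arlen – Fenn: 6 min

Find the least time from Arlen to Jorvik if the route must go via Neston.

29 min

Shortest Arlen→Neston: Arlen → Neston = 4
Shortest Neston→Jorvik: Neston → Jorvik = 25
Total via Neston: 4 + 25 = 29 min.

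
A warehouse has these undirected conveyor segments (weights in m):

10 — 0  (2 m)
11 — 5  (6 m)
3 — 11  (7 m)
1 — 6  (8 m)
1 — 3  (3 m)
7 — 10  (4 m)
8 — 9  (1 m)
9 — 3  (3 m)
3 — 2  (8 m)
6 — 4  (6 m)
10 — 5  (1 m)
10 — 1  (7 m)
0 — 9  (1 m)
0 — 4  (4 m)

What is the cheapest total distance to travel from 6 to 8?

12 m

Candidate routes:
6 - 4 - 0 - 10 - 1 - 3 - 9 - 8: 6+4+2+7+3+3+1 = 26
6 - 4 - 0 - 9 - 8: 6+4+1+1 = 12
6 - 1 - 3 - 9 - 8: 8+3+3+1 = 15
6 - 1 - 10 - 0 - 9 - 8: 8+7+2+1+1 = 19
Cheapest is 6 - 4 - 0 - 9 - 8 at 12 m.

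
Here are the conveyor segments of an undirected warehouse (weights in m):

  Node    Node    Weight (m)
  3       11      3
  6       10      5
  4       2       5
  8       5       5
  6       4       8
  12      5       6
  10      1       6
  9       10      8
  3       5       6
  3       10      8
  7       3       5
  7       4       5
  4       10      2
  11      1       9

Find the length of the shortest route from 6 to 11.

Settle nodes by increasing distance from 6:
6: 0
10: 5  (via 6)
4: 7  (via 10)
1: 11  (via 10)
2: 12  (via 4)
7: 12  (via 4)
3: 13  (via 10)
9: 13  (via 10)
11: 16  (via 3)
Shortest route: 6–10–3–11 = 16 m.

16 m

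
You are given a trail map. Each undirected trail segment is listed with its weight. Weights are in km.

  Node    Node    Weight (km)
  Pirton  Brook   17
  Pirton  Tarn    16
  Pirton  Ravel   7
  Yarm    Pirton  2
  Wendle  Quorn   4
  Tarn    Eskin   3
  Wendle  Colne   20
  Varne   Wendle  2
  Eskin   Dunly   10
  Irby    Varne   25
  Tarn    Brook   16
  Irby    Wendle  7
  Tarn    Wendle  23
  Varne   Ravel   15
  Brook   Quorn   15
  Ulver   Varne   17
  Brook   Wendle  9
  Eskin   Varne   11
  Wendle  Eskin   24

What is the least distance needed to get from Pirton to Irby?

Running Dijkstra from Pirton:
Pirton: 0
Yarm: 2  (via Pirton)
Ravel: 7  (via Pirton)
Tarn: 16  (via Pirton)
Brook: 17  (via Pirton)
Eskin: 19  (via Tarn)
Varne: 22  (via Ravel)
Wendle: 24  (via Varne)
Quorn: 28  (via Wendle)
Dunly: 29  (via Eskin)
Irby: 31  (via Wendle)
Shortest route: Pirton–Ravel–Varne–Wendle–Irby = 31 km.

31 km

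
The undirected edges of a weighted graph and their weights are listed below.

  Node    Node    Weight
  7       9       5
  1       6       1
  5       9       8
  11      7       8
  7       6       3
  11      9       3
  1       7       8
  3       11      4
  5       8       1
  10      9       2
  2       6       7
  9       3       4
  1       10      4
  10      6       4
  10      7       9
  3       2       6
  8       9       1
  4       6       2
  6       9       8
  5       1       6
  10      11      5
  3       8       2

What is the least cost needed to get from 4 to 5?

9

Enumerating some paths:
4 - 6 - 10 - 9 - 8 - 5: 2+4+2+1+1 = 10
4 - 6 - 1 - 5: 2+1+6 = 9
The minimum is 9 via 4 - 6 - 1 - 5.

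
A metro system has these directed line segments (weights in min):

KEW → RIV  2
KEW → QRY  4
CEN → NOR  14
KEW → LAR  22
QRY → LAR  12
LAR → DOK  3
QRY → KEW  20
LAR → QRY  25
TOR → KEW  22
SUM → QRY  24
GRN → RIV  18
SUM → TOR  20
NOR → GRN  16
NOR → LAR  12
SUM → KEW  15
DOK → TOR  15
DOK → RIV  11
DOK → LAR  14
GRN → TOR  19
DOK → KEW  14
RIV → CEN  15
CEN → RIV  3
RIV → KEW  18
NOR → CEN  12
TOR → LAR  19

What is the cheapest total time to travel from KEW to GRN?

47 min

Settle nodes by increasing distance from KEW:
KEW: 0
RIV: 2  (via KEW)
QRY: 4  (via KEW)
LAR: 16  (via QRY)
CEN: 17  (via RIV)
DOK: 19  (via LAR)
NOR: 31  (via CEN)
TOR: 34  (via DOK)
GRN: 47  (via NOR)
Shortest route: KEW → RIV → CEN → NOR → GRN = 47 min.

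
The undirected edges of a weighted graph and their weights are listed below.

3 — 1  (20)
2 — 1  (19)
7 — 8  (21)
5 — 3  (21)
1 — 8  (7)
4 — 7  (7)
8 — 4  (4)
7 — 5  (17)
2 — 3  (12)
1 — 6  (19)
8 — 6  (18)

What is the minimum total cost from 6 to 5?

Compare a few routes:
6–8–7–5: 18+21+17 = 56
6–8–4–7–5: 18+4+7+17 = 46
6–1–8–4–7–5: 19+7+4+7+17 = 54
Cheapest is 6–8–4–7–5 at 46.

46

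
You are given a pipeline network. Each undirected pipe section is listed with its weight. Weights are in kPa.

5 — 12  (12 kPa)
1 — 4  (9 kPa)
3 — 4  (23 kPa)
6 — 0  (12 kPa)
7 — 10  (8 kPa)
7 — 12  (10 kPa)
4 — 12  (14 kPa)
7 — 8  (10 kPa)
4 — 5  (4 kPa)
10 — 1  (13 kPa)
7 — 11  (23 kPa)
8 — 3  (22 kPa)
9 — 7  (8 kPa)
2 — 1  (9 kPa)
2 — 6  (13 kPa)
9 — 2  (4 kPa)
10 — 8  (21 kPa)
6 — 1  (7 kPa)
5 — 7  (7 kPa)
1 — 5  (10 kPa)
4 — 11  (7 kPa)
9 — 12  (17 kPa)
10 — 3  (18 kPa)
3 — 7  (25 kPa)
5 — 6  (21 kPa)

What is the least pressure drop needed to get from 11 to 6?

Shortest distances from 11:
11: 0
4: 7  (via 11)
5: 11  (via 4)
1: 16  (via 4)
7: 18  (via 5)
12: 21  (via 4)
6: 23  (via 1)
Shortest route: 11–4–1–6 = 23 kPa.

23 kPa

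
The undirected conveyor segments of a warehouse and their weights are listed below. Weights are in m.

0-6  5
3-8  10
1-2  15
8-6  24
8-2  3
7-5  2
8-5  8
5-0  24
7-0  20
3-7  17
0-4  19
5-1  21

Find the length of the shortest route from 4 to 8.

48 m

Settle nodes by increasing distance from 4:
4: 0
0: 19  (via 4)
6: 24  (via 0)
7: 39  (via 0)
5: 41  (via 7)
8: 48  (via 6)
Shortest route: 4–0–6–8 = 48 m.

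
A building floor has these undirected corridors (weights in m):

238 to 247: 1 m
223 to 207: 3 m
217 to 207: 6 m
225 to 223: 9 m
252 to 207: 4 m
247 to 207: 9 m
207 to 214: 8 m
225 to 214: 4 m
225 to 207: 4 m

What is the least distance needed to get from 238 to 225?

14 m

Enumerating some paths:
238 - 247 - 207 - 223 - 225: 1+9+3+9 = 22
238 - 247 - 207 - 225: 1+9+4 = 14
The minimum is 14 m via 238 - 247 - 207 - 225.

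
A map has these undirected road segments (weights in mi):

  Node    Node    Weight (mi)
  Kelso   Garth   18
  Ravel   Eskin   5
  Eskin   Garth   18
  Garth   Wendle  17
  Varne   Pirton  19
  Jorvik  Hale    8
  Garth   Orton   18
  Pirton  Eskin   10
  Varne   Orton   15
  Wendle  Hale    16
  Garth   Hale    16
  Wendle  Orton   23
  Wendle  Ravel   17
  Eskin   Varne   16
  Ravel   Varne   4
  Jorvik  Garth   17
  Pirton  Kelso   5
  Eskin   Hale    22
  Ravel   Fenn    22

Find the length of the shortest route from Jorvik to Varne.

39 mi

Enumerating some paths:
Jorvik → Hale → Eskin → Ravel → Varne: 8+22+5+4 = 39
Jorvik → Hale → Wendle → Ravel → Varne: 8+16+17+4 = 45
Jorvik → Garth → Eskin → Ravel → Varne: 17+18+5+4 = 44
Jorvik → Hale → Eskin → Varne: 8+22+16 = 46
The minimum is 39 mi via Jorvik → Hale → Eskin → Ravel → Varne.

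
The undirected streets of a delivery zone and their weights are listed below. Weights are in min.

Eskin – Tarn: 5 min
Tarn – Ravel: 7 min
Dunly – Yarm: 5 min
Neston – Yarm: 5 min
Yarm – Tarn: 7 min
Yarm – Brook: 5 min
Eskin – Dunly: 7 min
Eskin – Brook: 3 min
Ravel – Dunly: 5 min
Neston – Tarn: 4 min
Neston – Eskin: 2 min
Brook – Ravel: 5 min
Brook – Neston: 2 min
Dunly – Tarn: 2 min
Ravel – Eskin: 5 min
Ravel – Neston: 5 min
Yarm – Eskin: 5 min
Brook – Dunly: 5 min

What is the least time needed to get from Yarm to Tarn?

Enumerating some paths:
Yarm - Neston - Tarn: 5+4 = 9
Yarm - Tarn: 7 = 7
Yarm - Eskin - Tarn: 5+5 = 10
The minimum is 7 min via Yarm - Tarn.

7 min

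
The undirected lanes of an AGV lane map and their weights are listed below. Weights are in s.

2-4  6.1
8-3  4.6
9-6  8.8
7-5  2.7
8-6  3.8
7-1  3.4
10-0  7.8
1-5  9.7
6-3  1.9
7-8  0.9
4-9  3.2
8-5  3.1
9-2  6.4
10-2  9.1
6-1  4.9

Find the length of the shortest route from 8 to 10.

Shortest distances from 8:
8: 0
7: 0.9  (via 8)
5: 3.1  (via 8)
6: 3.8  (via 8)
1: 4.3  (via 7)
3: 4.6  (via 8)
9: 12.6  (via 6)
4: 15.8  (via 9)
2: 19  (via 9)
10: 28.1  (via 2)
Shortest route: 8–6–9–2–10 = 28.1 s.

28.1 s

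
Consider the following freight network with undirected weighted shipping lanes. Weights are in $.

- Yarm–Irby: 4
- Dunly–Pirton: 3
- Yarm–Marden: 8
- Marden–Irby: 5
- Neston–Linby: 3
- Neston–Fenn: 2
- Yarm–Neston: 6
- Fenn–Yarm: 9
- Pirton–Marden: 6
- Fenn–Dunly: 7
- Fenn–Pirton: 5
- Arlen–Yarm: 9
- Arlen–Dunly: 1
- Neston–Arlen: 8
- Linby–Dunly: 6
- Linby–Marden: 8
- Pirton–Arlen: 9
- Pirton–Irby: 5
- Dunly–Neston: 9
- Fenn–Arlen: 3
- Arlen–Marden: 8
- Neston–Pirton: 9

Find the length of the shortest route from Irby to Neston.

Shortest distances from Irby:
Irby: 0
Yarm: 4  (via Irby)
Pirton: 5  (via Irby)
Marden: 5  (via Irby)
Dunly: 8  (via Pirton)
Arlen: 9  (via Dunly)
Neston: 10  (via Yarm)
Shortest route: Irby → Yarm → Neston = $10.

$10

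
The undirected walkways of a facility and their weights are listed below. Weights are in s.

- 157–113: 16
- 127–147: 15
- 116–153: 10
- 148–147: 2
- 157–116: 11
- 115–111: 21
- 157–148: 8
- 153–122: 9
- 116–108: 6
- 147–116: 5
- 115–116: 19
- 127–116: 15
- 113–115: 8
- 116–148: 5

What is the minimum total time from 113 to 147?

26 s

Compare a few routes:
113 - 157 - 148 - 116 - 147: 16+8+5+5 = 34
113 - 157 - 148 - 147: 16+8+2 = 26
113 - 157 - 116 - 147: 16+11+5 = 32
113 - 115 - 116 - 147: 8+19+5 = 32
The minimum is 26 s via 113 - 157 - 148 - 147.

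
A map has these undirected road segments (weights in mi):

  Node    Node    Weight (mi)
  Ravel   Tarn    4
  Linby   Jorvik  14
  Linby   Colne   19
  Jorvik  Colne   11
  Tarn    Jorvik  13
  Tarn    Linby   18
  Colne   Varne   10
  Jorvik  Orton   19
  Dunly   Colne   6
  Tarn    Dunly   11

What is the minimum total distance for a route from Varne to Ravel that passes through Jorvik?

38 mi

Best Varne to Jorvik: Varne–Colne–Jorvik costing 21
Shortest Jorvik→Ravel: Jorvik–Tarn–Ravel = 17
Total via Jorvik: 21 + 17 = 38 mi.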